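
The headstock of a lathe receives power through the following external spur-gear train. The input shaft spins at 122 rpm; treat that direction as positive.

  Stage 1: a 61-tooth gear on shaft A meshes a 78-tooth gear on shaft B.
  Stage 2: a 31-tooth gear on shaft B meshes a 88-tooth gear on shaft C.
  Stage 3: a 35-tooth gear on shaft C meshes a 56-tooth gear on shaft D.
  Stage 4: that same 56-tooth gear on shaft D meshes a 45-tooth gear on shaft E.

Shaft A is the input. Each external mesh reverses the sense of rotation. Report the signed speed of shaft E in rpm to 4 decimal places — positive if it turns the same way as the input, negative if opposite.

Stage 1 [61T→78T]: ω = 122.0000×61/78 = 95.4103 rpm, dir flips to −; running = −95.4103
Stage 2 [31T→88T]: ω = 95.4103×31/88 = 33.6104 rpm, dir flips to +; running = +33.6104
Stage 3 [35T→56T]: ω = 33.6104×35/56 = 21.0065 rpm, dir flips to −; running = −21.0065
Stage 4 [56T→45T]: ω = 21.0065×56/45 = 26.1414 rpm, dir flips to +; running = +26.1414

+26.1414 rpm (same as input, |ω| = 26.1414 rpm)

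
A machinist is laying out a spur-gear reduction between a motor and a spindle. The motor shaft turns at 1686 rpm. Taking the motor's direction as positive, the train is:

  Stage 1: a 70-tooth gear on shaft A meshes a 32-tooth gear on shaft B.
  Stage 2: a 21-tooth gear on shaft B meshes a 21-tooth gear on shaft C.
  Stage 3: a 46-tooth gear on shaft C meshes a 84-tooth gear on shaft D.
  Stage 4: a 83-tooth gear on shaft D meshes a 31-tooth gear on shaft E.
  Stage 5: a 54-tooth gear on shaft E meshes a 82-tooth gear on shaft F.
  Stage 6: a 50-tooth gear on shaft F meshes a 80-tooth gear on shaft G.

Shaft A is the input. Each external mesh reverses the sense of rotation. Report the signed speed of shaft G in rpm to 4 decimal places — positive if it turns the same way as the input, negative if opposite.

Stage 1 [70T→32T]: ω = 1686.0000×70/32 = 3688.1250 rpm, dir flips to −; running = −3688.1250
Stage 2 [21T→21T]: ω = 3688.1250×21/21 = 3688.1250 rpm, dir flips to +; running = +3688.1250
Stage 3 [46T→84T]: ω = 3688.1250×46/84 = 2019.6875 rpm, dir flips to −; running = −2019.6875
Stage 4 [83T→31T]: ω = 2019.6875×83/31 = 5407.5504 rpm, dir flips to +; running = +5407.5504
Stage 5 [54T→82T]: ω = 5407.5504×54/82 = 3561.0698 rpm, dir flips to −; running = −3561.0698
Stage 6 [50T→80T]: ω = 3561.0698×50/80 = 2225.6686 rpm, dir flips to +; running = +2225.6686

+2225.6686 rpm (same as input, |ω| = 2225.6686 rpm)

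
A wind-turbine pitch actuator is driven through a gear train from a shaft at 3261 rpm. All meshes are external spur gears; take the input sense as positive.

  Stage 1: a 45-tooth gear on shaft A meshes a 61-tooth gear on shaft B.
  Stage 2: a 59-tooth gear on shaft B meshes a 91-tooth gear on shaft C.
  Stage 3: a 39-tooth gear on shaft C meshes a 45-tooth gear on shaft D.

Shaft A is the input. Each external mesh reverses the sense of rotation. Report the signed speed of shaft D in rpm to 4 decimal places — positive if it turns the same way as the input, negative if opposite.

Stage 1 [45T→61T]: ω = 3261.0000×45/61 = 2405.6557 rpm, dir flips to −; running = −2405.6557
Stage 2 [59T→91T]: ω = 2405.6557×59/91 = 1559.7109 rpm, dir flips to +; running = +1559.7109
Stage 3 [39T→45T]: ω = 1559.7109×39/45 = 1351.7494 rpm, dir flips to −; running = −1351.7494

-1351.7494 rpm (opposite to input, |ω| = 1351.7494 rpm)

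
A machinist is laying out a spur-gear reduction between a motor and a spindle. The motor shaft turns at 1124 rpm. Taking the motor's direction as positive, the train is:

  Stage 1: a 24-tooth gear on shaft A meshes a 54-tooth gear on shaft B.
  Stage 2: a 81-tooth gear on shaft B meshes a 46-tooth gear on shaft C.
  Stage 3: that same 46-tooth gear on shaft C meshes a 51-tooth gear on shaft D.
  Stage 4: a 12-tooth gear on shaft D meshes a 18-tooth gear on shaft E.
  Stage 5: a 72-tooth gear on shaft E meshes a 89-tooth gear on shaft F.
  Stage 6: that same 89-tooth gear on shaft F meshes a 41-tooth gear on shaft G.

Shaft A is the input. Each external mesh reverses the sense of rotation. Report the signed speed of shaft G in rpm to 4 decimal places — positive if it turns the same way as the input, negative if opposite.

Stage 1 [24T→54T]: ω = 1124.0000×24/54 = 499.5556 rpm, dir flips to −; running = −499.5556
Stage 2 [81T→46T]: ω = 499.5556×81/46 = 879.6522 rpm, dir flips to +; running = +879.6522
Stage 3 [46T→51T]: ω = 879.6522×46/51 = 793.4118 rpm, dir flips to −; running = −793.4118
Stage 4 [12T→18T]: ω = 793.4118×12/18 = 528.9412 rpm, dir flips to +; running = +528.9412
Stage 5 [72T→89T]: ω = 528.9412×72/89 = 427.9075 rpm, dir flips to −; running = −427.9075
Stage 6 [89T→41T]: ω = 427.9075×89/41 = 928.8723 rpm, dir flips to +; running = +928.8723

+928.8723 rpm (same as input, |ω| = 928.8723 rpm)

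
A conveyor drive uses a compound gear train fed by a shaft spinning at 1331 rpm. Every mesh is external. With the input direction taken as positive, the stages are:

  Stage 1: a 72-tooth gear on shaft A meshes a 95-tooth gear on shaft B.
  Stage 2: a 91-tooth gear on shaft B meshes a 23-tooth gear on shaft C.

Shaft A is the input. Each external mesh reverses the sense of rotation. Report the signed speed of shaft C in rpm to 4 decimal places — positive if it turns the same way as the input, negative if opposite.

Stage 1 [72T→95T]: ω = 1331.0000×72/95 = 1008.7579 rpm, dir flips to −; running = −1008.7579
Stage 2 [91T→23T]: ω = 1008.7579×91/23 = 3991.1725 rpm, dir flips to +; running = +3991.1725

+3991.1725 rpm (same as input, |ω| = 3991.1725 rpm)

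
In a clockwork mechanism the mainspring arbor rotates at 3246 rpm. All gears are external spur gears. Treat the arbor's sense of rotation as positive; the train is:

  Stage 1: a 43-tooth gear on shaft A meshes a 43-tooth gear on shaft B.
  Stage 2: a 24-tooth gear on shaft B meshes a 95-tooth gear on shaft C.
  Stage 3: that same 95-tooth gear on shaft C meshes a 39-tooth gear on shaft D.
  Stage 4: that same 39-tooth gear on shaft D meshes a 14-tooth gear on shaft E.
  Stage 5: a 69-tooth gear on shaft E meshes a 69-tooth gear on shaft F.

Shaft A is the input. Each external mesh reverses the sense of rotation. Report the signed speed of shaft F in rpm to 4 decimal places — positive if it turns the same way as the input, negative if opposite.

-5564.5714 rpm (opposite to input, |ω| = 5564.5714 rpm)

Stage 1 [43T→43T]: ω = 3246.0000×43/43 = 3246.0000 rpm, dir flips to −; running = −3246.0000
Stage 2 [24T→95T]: ω = 3246.0000×24/95 = 820.0421 rpm, dir flips to +; running = +820.0421
Stage 3 [95T→39T]: ω = 820.0421×95/39 = 1997.5385 rpm, dir flips to −; running = −1997.5385
Stage 4 [39T→14T]: ω = 1997.5385×39/14 = 5564.5714 rpm, dir flips to +; running = +5564.5714
Stage 5 [69T→69T]: ω = 5564.5714×69/69 = 5564.5714 rpm, dir flips to −; running = −5564.5714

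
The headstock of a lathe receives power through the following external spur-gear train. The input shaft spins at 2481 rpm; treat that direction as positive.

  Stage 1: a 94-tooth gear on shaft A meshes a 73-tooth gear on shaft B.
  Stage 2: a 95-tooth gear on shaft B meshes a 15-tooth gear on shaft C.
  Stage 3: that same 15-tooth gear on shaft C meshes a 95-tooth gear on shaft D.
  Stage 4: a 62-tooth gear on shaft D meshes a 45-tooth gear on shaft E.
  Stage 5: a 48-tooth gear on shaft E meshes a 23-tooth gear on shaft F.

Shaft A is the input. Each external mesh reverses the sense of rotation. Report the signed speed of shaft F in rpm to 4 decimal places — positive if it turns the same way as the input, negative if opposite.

-9185.9554 rpm (opposite to input, |ω| = 9185.9554 rpm)

Stage 1 [94T→73T]: ω = 2481.0000×94/73 = 3194.7123 rpm, dir flips to −; running = −3194.7123
Stage 2 [95T→15T]: ω = 3194.7123×95/15 = 20233.1781 rpm, dir flips to +; running = +20233.1781
Stage 3 [15T→95T]: ω = 20233.1781×15/95 = 3194.7123 rpm, dir flips to −; running = −3194.7123
Stage 4 [62T→45T]: ω = 3194.7123×62/45 = 4401.6037 rpm, dir flips to +; running = +4401.6037
Stage 5 [48T→23T]: ω = 4401.6037×48/23 = 9185.9554 rpm, dir flips to −; running = −9185.9554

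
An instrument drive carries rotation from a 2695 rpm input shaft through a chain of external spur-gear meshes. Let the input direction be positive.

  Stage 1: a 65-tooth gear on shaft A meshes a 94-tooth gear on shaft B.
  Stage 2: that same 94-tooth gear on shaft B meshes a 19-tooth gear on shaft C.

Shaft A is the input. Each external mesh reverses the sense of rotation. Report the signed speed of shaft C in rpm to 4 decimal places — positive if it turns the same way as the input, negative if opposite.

+9219.7368 rpm (same as input, |ω| = 9219.7368 rpm)

Stage 1 [65T→94T]: ω = 2695.0000×65/94 = 1863.5638 rpm, dir flips to −; running = −1863.5638
Stage 2 [94T→19T]: ω = 1863.5638×94/19 = 9219.7368 rpm, dir flips to +; running = +9219.7368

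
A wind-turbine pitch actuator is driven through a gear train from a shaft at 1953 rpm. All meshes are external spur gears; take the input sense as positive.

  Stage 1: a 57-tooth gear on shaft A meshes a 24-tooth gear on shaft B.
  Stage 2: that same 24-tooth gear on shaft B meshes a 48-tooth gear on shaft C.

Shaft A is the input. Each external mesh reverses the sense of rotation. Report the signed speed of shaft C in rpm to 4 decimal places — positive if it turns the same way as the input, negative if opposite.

Stage 1 [57T→24T]: ω = 1953.0000×57/24 = 4638.3750 rpm, dir flips to −; running = −4638.3750
Stage 2 [24T→48T]: ω = 4638.3750×24/48 = 2319.1875 rpm, dir flips to +; running = +2319.1875

+2319.1875 rpm (same as input, |ω| = 2319.1875 rpm)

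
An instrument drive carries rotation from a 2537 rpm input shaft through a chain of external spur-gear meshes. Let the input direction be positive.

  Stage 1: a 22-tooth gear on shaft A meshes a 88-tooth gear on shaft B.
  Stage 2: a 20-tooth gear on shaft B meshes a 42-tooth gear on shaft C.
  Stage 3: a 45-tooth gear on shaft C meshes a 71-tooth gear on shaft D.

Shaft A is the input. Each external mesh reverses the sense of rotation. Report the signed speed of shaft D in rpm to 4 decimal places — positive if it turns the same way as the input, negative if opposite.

-191.4235 rpm (opposite to input, |ω| = 191.4235 rpm)

Stage 1 [22T→88T]: ω = 2537.0000×22/88 = 634.2500 rpm, dir flips to −; running = −634.2500
Stage 2 [20T→42T]: ω = 634.2500×20/42 = 302.0238 rpm, dir flips to +; running = +302.0238
Stage 3 [45T→71T]: ω = 302.0238×45/71 = 191.4235 rpm, dir flips to −; running = −191.4235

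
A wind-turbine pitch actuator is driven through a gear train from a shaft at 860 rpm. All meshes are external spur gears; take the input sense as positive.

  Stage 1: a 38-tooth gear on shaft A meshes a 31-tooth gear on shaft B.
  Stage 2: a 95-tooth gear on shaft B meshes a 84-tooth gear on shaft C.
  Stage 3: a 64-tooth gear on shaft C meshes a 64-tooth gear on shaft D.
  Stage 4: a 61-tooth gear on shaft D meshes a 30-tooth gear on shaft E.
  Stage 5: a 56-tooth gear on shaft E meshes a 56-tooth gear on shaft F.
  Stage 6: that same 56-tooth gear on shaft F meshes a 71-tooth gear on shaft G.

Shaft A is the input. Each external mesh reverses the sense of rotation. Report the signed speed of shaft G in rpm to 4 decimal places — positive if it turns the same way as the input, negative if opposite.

+1912.0662 rpm (same as input, |ω| = 1912.0662 rpm)

Stage 1 [38T→31T]: ω = 860.0000×38/31 = 1054.1935 rpm, dir flips to −; running = −1054.1935
Stage 2 [95T→84T]: ω = 1054.1935×95/84 = 1192.2427 rpm, dir flips to +; running = +1192.2427
Stage 3 [64T→64T]: ω = 1192.2427×64/64 = 1192.2427 rpm, dir flips to −; running = −1192.2427
Stage 4 [61T→30T]: ω = 1192.2427×61/30 = 2424.2268 rpm, dir flips to +; running = +2424.2268
Stage 5 [56T→56T]: ω = 2424.2268×56/56 = 2424.2268 rpm, dir flips to −; running = −2424.2268
Stage 6 [56T→71T]: ω = 2424.2268×56/71 = 1912.0662 rpm, dir flips to +; running = +1912.0662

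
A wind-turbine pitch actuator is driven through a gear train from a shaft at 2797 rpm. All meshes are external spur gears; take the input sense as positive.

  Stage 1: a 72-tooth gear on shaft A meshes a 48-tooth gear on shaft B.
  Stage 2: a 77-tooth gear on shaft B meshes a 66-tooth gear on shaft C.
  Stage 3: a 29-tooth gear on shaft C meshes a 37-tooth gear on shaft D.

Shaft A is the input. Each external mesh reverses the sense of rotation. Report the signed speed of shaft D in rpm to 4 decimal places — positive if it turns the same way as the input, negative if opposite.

Stage 1 [72T→48T]: ω = 2797.0000×72/48 = 4195.5000 rpm, dir flips to −; running = −4195.5000
Stage 2 [77T→66T]: ω = 4195.5000×77/66 = 4894.7500 rpm, dir flips to +; running = +4894.7500
Stage 3 [29T→37T]: ω = 4894.7500×29/37 = 3836.4257 rpm, dir flips to −; running = −3836.4257

-3836.4257 rpm (opposite to input, |ω| = 3836.4257 rpm)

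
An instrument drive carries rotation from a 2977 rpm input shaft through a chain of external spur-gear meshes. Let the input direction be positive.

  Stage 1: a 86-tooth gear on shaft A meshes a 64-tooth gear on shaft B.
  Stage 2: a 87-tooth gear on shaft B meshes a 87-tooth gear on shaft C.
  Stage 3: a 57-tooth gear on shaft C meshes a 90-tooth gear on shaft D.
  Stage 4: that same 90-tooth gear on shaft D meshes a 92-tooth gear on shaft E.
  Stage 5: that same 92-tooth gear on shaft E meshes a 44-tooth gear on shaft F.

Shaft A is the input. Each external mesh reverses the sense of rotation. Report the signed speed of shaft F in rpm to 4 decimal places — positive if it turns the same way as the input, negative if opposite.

Stage 1 [86T→64T]: ω = 2977.0000×86/64 = 4000.3438 rpm, dir flips to −; running = −4000.3438
Stage 2 [87T→87T]: ω = 4000.3438×87/87 = 4000.3438 rpm, dir flips to +; running = +4000.3438
Stage 3 [57T→90T]: ω = 4000.3438×57/90 = 2533.5510 rpm, dir flips to −; running = −2533.5510
Stage 4 [90T→92T]: ω = 2533.5510×90/92 = 2478.4738 rpm, dir flips to +; running = +2478.4738
Stage 5 [92T→44T]: ω = 2478.4738×92/44 = 5182.2635 rpm, dir flips to −; running = −5182.2635

-5182.2635 rpm (opposite to input, |ω| = 5182.2635 rpm)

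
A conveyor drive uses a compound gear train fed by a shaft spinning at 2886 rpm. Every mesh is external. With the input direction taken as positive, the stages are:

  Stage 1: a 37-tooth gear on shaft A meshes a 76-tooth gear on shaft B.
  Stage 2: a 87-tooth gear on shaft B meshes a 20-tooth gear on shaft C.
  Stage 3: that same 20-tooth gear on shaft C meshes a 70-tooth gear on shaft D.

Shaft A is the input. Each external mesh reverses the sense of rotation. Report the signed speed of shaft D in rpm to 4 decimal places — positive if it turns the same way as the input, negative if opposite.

Stage 1 [37T→76T]: ω = 2886.0000×37/76 = 1405.0263 rpm, dir flips to −; running = −1405.0263
Stage 2 [87T→20T]: ω = 1405.0263×87/20 = 6111.8645 rpm, dir flips to +; running = +6111.8645
Stage 3 [20T→70T]: ω = 6111.8645×20/70 = 1746.2470 rpm, dir flips to −; running = −1746.2470

-1746.2470 rpm (opposite to input, |ω| = 1746.2470 rpm)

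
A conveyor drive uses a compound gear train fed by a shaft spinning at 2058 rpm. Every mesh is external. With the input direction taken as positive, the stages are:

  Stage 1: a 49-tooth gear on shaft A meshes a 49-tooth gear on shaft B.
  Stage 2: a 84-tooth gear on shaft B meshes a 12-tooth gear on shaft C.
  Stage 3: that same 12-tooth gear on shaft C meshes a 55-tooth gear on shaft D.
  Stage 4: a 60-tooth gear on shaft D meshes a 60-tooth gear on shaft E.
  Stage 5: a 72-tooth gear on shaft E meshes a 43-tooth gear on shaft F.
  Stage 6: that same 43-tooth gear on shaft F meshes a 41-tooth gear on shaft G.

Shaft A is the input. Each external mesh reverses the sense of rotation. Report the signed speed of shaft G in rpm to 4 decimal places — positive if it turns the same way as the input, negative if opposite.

+5519.6381 rpm (same as input, |ω| = 5519.6381 rpm)

Stage 1 [49T→49T]: ω = 2058.0000×49/49 = 2058.0000 rpm, dir flips to −; running = −2058.0000
Stage 2 [84T→12T]: ω = 2058.0000×84/12 = 14406.0000 rpm, dir flips to +; running = +14406.0000
Stage 3 [12T→55T]: ω = 14406.0000×12/55 = 3143.1273 rpm, dir flips to −; running = −3143.1273
Stage 4 [60T→60T]: ω = 3143.1273×60/60 = 3143.1273 rpm, dir flips to +; running = +3143.1273
Stage 5 [72T→43T]: ω = 3143.1273×72/43 = 5262.9108 rpm, dir flips to −; running = −5262.9108
Stage 6 [43T→41T]: ω = 5262.9108×43/41 = 5519.6381 rpm, dir flips to +; running = +5519.6381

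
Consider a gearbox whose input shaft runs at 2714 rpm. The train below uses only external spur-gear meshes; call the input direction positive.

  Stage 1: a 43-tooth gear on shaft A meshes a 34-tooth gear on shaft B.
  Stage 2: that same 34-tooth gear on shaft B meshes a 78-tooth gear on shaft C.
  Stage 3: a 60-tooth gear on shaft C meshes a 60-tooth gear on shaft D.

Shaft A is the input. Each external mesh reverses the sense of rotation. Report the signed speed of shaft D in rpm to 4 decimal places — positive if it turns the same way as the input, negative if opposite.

Stage 1 [43T→34T]: ω = 2714.0000×43/34 = 3432.4118 rpm, dir flips to −; running = −3432.4118
Stage 2 [34T→78T]: ω = 3432.4118×34/78 = 1496.1795 rpm, dir flips to +; running = +1496.1795
Stage 3 [60T→60T]: ω = 1496.1795×60/60 = 1496.1795 rpm, dir flips to −; running = −1496.1795

-1496.1795 rpm (opposite to input, |ω| = 1496.1795 rpm)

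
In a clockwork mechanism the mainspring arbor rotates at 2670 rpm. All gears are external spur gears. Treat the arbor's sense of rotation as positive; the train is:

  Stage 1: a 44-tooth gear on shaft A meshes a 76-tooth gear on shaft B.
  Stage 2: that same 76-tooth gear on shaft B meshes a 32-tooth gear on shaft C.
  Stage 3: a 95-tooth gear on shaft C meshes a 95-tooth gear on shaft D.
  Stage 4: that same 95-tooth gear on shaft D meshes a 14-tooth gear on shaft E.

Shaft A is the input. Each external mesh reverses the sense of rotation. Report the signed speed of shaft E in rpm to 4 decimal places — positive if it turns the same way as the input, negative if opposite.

Stage 1 [44T→76T]: ω = 2670.0000×44/76 = 1545.7895 rpm, dir flips to −; running = −1545.7895
Stage 2 [76T→32T]: ω = 1545.7895×76/32 = 3671.2500 rpm, dir flips to +; running = +3671.2500
Stage 3 [95T→95T]: ω = 3671.2500×95/95 = 3671.2500 rpm, dir flips to −; running = −3671.2500
Stage 4 [95T→14T]: ω = 3671.2500×95/14 = 24912.0536 rpm, dir flips to +; running = +24912.0536

+24912.0536 rpm (same as input, |ω| = 24912.0536 rpm)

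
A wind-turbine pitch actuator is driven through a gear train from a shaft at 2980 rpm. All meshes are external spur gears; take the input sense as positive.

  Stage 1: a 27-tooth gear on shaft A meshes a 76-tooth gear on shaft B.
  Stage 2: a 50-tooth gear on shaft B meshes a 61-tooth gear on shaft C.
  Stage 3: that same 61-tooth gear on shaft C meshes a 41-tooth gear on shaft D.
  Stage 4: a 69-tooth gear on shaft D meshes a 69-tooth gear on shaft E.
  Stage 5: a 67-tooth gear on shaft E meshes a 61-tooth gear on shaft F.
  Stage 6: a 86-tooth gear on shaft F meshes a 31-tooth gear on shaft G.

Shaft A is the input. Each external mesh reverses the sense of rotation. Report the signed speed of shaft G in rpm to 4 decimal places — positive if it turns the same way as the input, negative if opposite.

+3933.9996 rpm (same as input, |ω| = 3933.9996 rpm)

Stage 1 [27T→76T]: ω = 2980.0000×27/76 = 1058.6842 rpm, dir flips to −; running = −1058.6842
Stage 2 [50T→61T]: ω = 1058.6842×50/61 = 867.7739 rpm, dir flips to +; running = +867.7739
Stage 3 [61T→41T]: ω = 867.7739×61/41 = 1291.0783 rpm, dir flips to −; running = −1291.0783
Stage 4 [69T→69T]: ω = 1291.0783×69/69 = 1291.0783 rpm, dir flips to +; running = +1291.0783
Stage 5 [67T→61T]: ω = 1291.0783×67/61 = 1418.0696 rpm, dir flips to −; running = −1418.0696
Stage 6 [86T→31T]: ω = 1418.0696×86/31 = 3933.9996 rpm, dir flips to +; running = +3933.9996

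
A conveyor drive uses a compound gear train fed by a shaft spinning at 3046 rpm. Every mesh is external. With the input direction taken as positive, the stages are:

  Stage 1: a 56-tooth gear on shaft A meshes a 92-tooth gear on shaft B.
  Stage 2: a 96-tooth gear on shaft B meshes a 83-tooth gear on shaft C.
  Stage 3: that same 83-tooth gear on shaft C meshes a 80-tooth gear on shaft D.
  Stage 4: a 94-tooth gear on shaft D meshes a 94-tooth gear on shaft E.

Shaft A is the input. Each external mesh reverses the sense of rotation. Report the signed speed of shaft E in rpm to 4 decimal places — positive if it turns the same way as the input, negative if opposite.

Stage 1 [56T→92T]: ω = 3046.0000×56/92 = 1854.0870 rpm, dir flips to −; running = −1854.0870
Stage 2 [96T→83T]: ω = 1854.0870×96/83 = 2144.4861 rpm, dir flips to +; running = +2144.4861
Stage 3 [83T→80T]: ω = 2144.4861×83/80 = 2224.9043 rpm, dir flips to −; running = −2224.9043
Stage 4 [94T→94T]: ω = 2224.9043×94/94 = 2224.9043 rpm, dir flips to +; running = +2224.9043

+2224.9043 rpm (same as input, |ω| = 2224.9043 rpm)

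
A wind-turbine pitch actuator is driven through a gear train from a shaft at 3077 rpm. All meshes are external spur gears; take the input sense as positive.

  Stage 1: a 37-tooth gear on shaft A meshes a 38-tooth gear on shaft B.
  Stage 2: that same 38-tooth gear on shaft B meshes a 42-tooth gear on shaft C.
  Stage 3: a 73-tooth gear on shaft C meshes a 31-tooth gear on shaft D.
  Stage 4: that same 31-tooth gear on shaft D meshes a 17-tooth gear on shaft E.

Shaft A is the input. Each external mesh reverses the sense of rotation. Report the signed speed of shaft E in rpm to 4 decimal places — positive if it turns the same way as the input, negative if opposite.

+11640.0238 rpm (same as input, |ω| = 11640.0238 rpm)

Stage 1 [37T→38T]: ω = 3077.0000×37/38 = 2996.0263 rpm, dir flips to −; running = −2996.0263
Stage 2 [38T→42T]: ω = 2996.0263×38/42 = 2710.6905 rpm, dir flips to +; running = +2710.6905
Stage 3 [73T→31T]: ω = 2710.6905×73/31 = 6383.2389 rpm, dir flips to −; running = −6383.2389
Stage 4 [31T→17T]: ω = 6383.2389×31/17 = 11640.0238 rpm, dir flips to +; running = +11640.0238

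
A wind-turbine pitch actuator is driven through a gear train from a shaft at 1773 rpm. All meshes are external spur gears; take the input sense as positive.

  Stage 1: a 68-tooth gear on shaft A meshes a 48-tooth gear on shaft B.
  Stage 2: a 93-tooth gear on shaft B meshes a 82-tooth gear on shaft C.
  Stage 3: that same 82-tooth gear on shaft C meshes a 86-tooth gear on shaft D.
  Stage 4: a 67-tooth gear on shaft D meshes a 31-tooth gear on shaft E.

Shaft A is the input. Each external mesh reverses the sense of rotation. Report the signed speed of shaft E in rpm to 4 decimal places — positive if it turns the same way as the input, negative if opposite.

Stage 1 [68T→48T]: ω = 1773.0000×68/48 = 2511.7500 rpm, dir flips to −; running = −2511.7500
Stage 2 [93T→82T]: ω = 2511.7500×93/82 = 2848.6921 rpm, dir flips to +; running = +2848.6921
Stage 3 [82T→86T]: ω = 2848.6921×82/86 = 2716.1948 rpm, dir flips to −; running = −2716.1948
Stage 4 [67T→31T]: ω = 2716.1948×67/31 = 5870.4855 rpm, dir flips to +; running = +5870.4855

+5870.4855 rpm (same as input, |ω| = 5870.4855 rpm)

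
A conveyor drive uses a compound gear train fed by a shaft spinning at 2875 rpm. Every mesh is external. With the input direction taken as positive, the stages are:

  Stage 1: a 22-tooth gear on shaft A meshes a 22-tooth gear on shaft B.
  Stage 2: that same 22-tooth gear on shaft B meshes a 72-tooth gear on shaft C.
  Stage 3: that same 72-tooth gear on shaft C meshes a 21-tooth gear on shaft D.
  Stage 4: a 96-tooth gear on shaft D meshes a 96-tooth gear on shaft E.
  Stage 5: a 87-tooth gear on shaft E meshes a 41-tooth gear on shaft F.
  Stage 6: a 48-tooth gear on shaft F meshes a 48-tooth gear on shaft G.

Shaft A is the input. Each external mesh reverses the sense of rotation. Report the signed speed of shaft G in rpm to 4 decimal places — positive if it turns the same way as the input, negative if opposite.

Stage 1 [22T→22T]: ω = 2875.0000×22/22 = 2875.0000 rpm, dir flips to −; running = −2875.0000
Stage 2 [22T→72T]: ω = 2875.0000×22/72 = 878.4722 rpm, dir flips to +; running = +878.4722
Stage 3 [72T→21T]: ω = 878.4722×72/21 = 3011.9048 rpm, dir flips to −; running = −3011.9048
Stage 4 [96T→96T]: ω = 3011.9048×96/96 = 3011.9048 rpm, dir flips to +; running = +3011.9048
Stage 5 [87T→41T]: ω = 3011.9048×87/41 = 6391.1150 rpm, dir flips to −; running = −6391.1150
Stage 6 [48T→48T]: ω = 6391.1150×48/48 = 6391.1150 rpm, dir flips to +; running = +6391.1150

+6391.1150 rpm (same as input, |ω| = 6391.1150 rpm)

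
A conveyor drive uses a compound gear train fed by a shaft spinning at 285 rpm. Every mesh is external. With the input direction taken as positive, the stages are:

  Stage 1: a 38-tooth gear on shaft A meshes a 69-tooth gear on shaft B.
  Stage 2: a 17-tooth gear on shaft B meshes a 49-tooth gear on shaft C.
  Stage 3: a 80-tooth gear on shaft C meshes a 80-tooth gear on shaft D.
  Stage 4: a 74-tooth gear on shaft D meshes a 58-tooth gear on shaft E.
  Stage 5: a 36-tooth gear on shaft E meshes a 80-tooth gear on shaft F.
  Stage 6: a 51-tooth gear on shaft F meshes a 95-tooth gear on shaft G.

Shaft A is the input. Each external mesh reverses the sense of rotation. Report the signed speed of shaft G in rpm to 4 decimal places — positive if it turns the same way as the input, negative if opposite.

Stage 1 [38T→69T]: ω = 285.0000×38/69 = 156.9565 rpm, dir flips to −; running = −156.9565
Stage 2 [17T→49T]: ω = 156.9565×17/49 = 54.4543 rpm, dir flips to +; running = +54.4543
Stage 3 [80T→80T]: ω = 54.4543×80/80 = 54.4543 rpm, dir flips to −; running = −54.4543
Stage 4 [74T→58T]: ω = 54.4543×74/58 = 69.4762 rpm, dir flips to +; running = +69.4762
Stage 5 [36T→80T]: ω = 69.4762×36/80 = 31.2643 rpm, dir flips to −; running = −31.2643
Stage 6 [51T→95T]: ω = 31.2643×51/95 = 16.7840 rpm, dir flips to +; running = +16.7840

+16.7840 rpm (same as input, |ω| = 16.7840 rpm)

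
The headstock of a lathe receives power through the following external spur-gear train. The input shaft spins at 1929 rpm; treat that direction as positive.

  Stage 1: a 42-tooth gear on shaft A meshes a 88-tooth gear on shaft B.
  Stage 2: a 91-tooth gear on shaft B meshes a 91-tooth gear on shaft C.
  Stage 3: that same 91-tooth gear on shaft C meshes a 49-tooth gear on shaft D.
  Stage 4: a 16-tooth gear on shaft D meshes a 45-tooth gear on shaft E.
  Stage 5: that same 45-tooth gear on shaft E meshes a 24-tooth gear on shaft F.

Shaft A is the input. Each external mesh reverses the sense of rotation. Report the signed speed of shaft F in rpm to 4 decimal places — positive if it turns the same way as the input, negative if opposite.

-1139.8636 rpm (opposite to input, |ω| = 1139.8636 rpm)

Stage 1 [42T→88T]: ω = 1929.0000×42/88 = 920.6591 rpm, dir flips to −; running = −920.6591
Stage 2 [91T→91T]: ω = 920.6591×91/91 = 920.6591 rpm, dir flips to +; running = +920.6591
Stage 3 [91T→49T]: ω = 920.6591×91/49 = 1709.7955 rpm, dir flips to −; running = −1709.7955
Stage 4 [16T→45T]: ω = 1709.7955×16/45 = 607.9273 rpm, dir flips to +; running = +607.9273
Stage 5 [45T→24T]: ω = 607.9273×45/24 = 1139.8636 rpm, dir flips to −; running = −1139.8636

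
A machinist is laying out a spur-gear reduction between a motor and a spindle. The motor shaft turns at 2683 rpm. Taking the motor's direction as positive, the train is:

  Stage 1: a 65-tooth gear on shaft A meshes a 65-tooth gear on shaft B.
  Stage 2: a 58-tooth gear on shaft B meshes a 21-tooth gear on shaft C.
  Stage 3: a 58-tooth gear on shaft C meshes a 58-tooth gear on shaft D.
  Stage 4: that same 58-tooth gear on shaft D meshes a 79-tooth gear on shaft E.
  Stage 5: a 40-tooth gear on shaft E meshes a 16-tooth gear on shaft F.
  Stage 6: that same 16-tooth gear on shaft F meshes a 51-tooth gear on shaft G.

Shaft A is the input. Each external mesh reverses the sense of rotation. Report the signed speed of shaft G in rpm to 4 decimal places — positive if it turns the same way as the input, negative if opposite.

Stage 1 [65T→65T]: ω = 2683.0000×65/65 = 2683.0000 rpm, dir flips to −; running = −2683.0000
Stage 2 [58T→21T]: ω = 2683.0000×58/21 = 7410.1905 rpm, dir flips to +; running = +7410.1905
Stage 3 [58T→58T]: ω = 7410.1905×58/58 = 7410.1905 rpm, dir flips to −; running = −7410.1905
Stage 4 [58T→79T]: ω = 7410.1905×58/79 = 5440.3930 rpm, dir flips to +; running = +5440.3930
Stage 5 [40T→16T]: ω = 5440.3930×40/16 = 13600.9825 rpm, dir flips to −; running = −13600.9825
Stage 6 [16T→51T]: ω = 13600.9825×16/51 = 4266.9749 rpm, dir flips to +; running = +4266.9749

+4266.9749 rpm (same as input, |ω| = 4266.9749 rpm)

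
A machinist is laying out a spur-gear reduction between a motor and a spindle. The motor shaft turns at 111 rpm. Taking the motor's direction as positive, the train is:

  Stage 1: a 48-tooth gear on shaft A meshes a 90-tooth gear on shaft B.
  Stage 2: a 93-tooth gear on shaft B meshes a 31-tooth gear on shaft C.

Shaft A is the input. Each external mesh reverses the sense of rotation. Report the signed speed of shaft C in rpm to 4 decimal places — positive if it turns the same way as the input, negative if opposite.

+177.6000 rpm (same as input, |ω| = 177.6000 rpm)

Stage 1 [48T→90T]: ω = 111.0000×48/90 = 59.2000 rpm, dir flips to −; running = −59.2000
Stage 2 [93T→31T]: ω = 59.2000×93/31 = 177.6000 rpm, dir flips to +; running = +177.6000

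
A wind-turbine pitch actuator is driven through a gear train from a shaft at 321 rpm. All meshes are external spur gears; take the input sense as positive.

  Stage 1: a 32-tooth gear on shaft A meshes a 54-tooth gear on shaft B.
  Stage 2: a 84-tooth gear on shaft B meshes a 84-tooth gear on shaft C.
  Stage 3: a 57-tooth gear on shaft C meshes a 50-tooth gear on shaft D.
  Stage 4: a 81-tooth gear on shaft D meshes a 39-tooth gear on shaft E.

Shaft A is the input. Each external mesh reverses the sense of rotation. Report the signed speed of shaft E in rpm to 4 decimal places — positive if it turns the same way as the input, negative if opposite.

Stage 1 [32T→54T]: ω = 321.0000×32/54 = 190.2222 rpm, dir flips to −; running = −190.2222
Stage 2 [84T→84T]: ω = 190.2222×84/84 = 190.2222 rpm, dir flips to +; running = +190.2222
Stage 3 [57T→50T]: ω = 190.2222×57/50 = 216.8533 rpm, dir flips to −; running = −216.8533
Stage 4 [81T→39T]: ω = 216.8533×81/39 = 450.3877 rpm, dir flips to +; running = +450.3877

+450.3877 rpm (same as input, |ω| = 450.3877 rpm)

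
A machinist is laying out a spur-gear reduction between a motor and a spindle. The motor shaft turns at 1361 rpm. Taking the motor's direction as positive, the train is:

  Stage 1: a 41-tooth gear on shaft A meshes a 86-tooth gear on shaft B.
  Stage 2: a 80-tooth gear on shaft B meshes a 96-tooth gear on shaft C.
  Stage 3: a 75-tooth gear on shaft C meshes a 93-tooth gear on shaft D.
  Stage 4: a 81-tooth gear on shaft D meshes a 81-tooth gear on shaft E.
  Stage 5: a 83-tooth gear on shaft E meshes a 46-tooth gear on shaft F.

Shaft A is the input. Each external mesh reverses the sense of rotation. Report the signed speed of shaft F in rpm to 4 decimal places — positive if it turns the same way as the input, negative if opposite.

-786.7937 rpm (opposite to input, |ω| = 786.7937 rpm)

Stage 1 [41T→86T]: ω = 1361.0000×41/86 = 648.8488 rpm, dir flips to −; running = −648.8488
Stage 2 [80T→96T]: ω = 648.8488×80/96 = 540.7074 rpm, dir flips to +; running = +540.7074
Stage 3 [75T→93T]: ω = 540.7074×75/93 = 436.0543 rpm, dir flips to −; running = −436.0543
Stage 4 [81T→81T]: ω = 436.0543×81/81 = 436.0543 rpm, dir flips to +; running = +436.0543
Stage 5 [83T→46T]: ω = 436.0543×83/46 = 786.7937 rpm, dir flips to −; running = −786.7937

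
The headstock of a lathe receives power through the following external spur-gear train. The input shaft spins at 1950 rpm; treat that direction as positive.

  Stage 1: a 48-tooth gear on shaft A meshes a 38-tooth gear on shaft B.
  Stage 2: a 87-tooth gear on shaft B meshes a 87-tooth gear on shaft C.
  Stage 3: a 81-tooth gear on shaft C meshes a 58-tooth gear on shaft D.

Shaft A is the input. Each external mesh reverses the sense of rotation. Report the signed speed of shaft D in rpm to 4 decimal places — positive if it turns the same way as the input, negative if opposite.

Stage 1 [48T→38T]: ω = 1950.0000×48/38 = 2463.1579 rpm, dir flips to −; running = −2463.1579
Stage 2 [87T→87T]: ω = 2463.1579×87/87 = 2463.1579 rpm, dir flips to +; running = +2463.1579
Stage 3 [81T→58T]: ω = 2463.1579×81/58 = 3439.9274 rpm, dir flips to −; running = −3439.9274

-3439.9274 rpm (opposite to input, |ω| = 3439.9274 rpm)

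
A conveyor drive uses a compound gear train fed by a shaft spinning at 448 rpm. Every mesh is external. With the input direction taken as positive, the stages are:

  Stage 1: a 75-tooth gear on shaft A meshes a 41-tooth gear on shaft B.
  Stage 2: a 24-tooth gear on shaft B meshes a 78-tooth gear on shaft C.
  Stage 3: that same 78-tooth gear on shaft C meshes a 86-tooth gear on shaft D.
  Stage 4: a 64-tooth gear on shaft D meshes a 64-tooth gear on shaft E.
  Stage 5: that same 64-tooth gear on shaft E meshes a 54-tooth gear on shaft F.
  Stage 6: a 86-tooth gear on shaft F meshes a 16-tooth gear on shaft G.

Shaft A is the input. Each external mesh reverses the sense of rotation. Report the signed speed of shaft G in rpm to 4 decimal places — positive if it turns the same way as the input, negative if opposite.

Stage 1 [75T→41T]: ω = 448.0000×75/41 = 819.5122 rpm, dir flips to −; running = −819.5122
Stage 2 [24T→78T]: ω = 819.5122×24/78 = 252.1576 rpm, dir flips to +; running = +252.1576
Stage 3 [78T→86T]: ω = 252.1576×78/86 = 228.7011 rpm, dir flips to −; running = −228.7011
Stage 4 [64T→64T]: ω = 228.7011×64/64 = 228.7011 rpm, dir flips to +; running = +228.7011
Stage 5 [64T→54T]: ω = 228.7011×64/54 = 271.0531 rpm, dir flips to −; running = −271.0531
Stage 6 [86T→16T]: ω = 271.0531×86/16 = 1456.9106 rpm, dir flips to +; running = +1456.9106

+1456.9106 rpm (same as input, |ω| = 1456.9106 rpm)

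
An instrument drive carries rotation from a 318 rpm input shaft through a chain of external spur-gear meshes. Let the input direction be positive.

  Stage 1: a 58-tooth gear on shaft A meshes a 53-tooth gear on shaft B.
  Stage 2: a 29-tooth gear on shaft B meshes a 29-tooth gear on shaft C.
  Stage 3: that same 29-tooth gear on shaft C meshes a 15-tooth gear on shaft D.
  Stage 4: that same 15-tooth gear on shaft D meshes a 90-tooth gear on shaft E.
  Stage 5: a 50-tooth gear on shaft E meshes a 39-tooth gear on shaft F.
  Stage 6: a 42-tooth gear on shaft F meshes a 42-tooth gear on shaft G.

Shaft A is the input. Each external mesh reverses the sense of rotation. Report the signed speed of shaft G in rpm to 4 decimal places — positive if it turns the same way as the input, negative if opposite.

+143.7607 rpm (same as input, |ω| = 143.7607 rpm)

Stage 1 [58T→53T]: ω = 318.0000×58/53 = 348.0000 rpm, dir flips to −; running = −348.0000
Stage 2 [29T→29T]: ω = 348.0000×29/29 = 348.0000 rpm, dir flips to +; running = +348.0000
Stage 3 [29T→15T]: ω = 348.0000×29/15 = 672.8000 rpm, dir flips to −; running = −672.8000
Stage 4 [15T→90T]: ω = 672.8000×15/90 = 112.1333 rpm, dir flips to +; running = +112.1333
Stage 5 [50T→39T]: ω = 112.1333×50/39 = 143.7607 rpm, dir flips to −; running = −143.7607
Stage 6 [42T→42T]: ω = 143.7607×42/42 = 143.7607 rpm, dir flips to +; running = +143.7607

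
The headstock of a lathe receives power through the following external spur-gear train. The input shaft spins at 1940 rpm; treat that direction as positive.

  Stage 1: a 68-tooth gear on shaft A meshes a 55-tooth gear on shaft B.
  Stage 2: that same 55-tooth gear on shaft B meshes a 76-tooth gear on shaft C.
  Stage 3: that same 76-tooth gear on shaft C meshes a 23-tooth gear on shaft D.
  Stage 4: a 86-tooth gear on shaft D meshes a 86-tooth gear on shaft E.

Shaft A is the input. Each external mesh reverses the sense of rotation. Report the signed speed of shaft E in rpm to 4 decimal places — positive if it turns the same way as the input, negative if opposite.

Stage 1 [68T→55T]: ω = 1940.0000×68/55 = 2398.5455 rpm, dir flips to −; running = −2398.5455
Stage 2 [55T→76T]: ω = 2398.5455×55/76 = 1735.7895 rpm, dir flips to +; running = +1735.7895
Stage 3 [76T→23T]: ω = 1735.7895×76/23 = 5735.6522 rpm, dir flips to −; running = −5735.6522
Stage 4 [86T→86T]: ω = 5735.6522×86/86 = 5735.6522 rpm, dir flips to +; running = +5735.6522

+5735.6522 rpm (same as input, |ω| = 5735.6522 rpm)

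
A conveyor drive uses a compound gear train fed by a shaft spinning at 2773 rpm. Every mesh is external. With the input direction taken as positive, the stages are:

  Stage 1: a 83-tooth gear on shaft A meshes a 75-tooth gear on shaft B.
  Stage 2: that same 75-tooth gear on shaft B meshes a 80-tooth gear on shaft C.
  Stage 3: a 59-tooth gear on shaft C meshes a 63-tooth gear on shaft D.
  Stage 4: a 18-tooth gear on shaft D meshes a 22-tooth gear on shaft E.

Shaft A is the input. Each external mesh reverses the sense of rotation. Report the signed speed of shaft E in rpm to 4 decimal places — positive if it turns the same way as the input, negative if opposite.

+2204.4450 rpm (same as input, |ω| = 2204.4450 rpm)

Stage 1 [83T→75T]: ω = 2773.0000×83/75 = 3068.7867 rpm, dir flips to −; running = −3068.7867
Stage 2 [75T→80T]: ω = 3068.7867×75/80 = 2876.9875 rpm, dir flips to +; running = +2876.9875
Stage 3 [59T→63T]: ω = 2876.9875×59/63 = 2694.3216 rpm, dir flips to −; running = −2694.3216
Stage 4 [18T→22T]: ω = 2694.3216×18/22 = 2204.4450 rpm, dir flips to +; running = +2204.4450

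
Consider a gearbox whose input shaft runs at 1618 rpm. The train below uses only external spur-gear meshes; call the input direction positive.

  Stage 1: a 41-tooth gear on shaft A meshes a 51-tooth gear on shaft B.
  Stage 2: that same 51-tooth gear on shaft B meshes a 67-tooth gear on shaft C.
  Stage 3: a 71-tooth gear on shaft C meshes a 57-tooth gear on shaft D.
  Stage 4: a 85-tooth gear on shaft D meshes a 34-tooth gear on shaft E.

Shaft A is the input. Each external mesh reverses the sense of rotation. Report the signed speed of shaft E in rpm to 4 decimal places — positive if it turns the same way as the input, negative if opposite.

Stage 1 [41T→51T]: ω = 1618.0000×41/51 = 1300.7451 rpm, dir flips to −; running = −1300.7451
Stage 2 [51T→67T]: ω = 1300.7451×51/67 = 990.1194 rpm, dir flips to +; running = +990.1194
Stage 3 [71T→57T]: ω = 990.1194×71/57 = 1233.3066 rpm, dir flips to −; running = −1233.3066
Stage 4 [85T→34T]: ω = 1233.3066×85/34 = 3083.2666 rpm, dir flips to +; running = +3083.2666

+3083.2666 rpm (same as input, |ω| = 3083.2666 rpm)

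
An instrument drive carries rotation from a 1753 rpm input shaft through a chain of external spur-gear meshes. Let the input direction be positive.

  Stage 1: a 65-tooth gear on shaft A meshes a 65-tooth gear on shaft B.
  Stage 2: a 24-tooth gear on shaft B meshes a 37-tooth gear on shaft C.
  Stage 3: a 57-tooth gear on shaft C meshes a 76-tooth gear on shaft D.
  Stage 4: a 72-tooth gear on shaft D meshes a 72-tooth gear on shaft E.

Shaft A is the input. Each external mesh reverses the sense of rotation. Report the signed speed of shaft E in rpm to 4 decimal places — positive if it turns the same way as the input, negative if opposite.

+852.8108 rpm (same as input, |ω| = 852.8108 rpm)

Stage 1 [65T→65T]: ω = 1753.0000×65/65 = 1753.0000 rpm, dir flips to −; running = −1753.0000
Stage 2 [24T→37T]: ω = 1753.0000×24/37 = 1137.0811 rpm, dir flips to +; running = +1137.0811
Stage 3 [57T→76T]: ω = 1137.0811×57/76 = 852.8108 rpm, dir flips to −; running = −852.8108
Stage 4 [72T→72T]: ω = 852.8108×72/72 = 852.8108 rpm, dir flips to +; running = +852.8108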